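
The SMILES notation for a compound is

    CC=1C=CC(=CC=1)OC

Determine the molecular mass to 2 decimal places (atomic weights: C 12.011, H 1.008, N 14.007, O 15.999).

First, the molecular formula is C8H10O (counting implicit H from valence).
  C: 8 × 12.011 = 96.088
  H: 10 × 1.008 = 10.080
  O: 1 × 15.999 = 15.999
Sum: 8×12.011 + 10×1.008 + 1×15.999 = 122.167 → 122.17 g/mol.

122.17 g/mol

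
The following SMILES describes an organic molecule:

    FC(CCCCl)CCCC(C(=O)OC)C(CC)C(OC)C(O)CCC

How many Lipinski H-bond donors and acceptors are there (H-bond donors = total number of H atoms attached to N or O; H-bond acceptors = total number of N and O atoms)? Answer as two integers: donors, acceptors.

1, 4

Donors: find every N or O and count the H atoms it carries.
  atom 12 (O): bond orders sum to 2 → 0 H
  atom 13 (O): bond orders sum to 2 → 0 H
  atom 19 (O): bond orders sum to 2 → 0 H
  atom 22 (O): bond orders sum to 1 → 1 H
Lipinski HBD = 1.
Acceptors: N atoms = 0, O atoms = 4 → HBA = 4.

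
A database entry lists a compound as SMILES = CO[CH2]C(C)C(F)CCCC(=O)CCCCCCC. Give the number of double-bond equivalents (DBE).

Degree of unsaturation = (number of rings) + (number of π bonds).
Ring closures in the SMILES: 0.
π bonds: 1 double bond (each 1 DoU) → 1 DoU from unsaturation.
Total DoU = 0 + 1 = 1.

1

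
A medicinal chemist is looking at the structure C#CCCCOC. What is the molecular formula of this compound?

C6H10O

Walk through each heavy atom and fill implicit hydrogens from standard valence (C 4, N 3, O 2, S 2, halogen 1):
  atom 1: C, bond orders sum to 3 (valence 4) → 1 H
  atom 2: C, bond orders sum to 4 (valence 4) → 0 H
  atom 3: C, bond orders sum to 2 (valence 4) → 2 H
  atom 4: C, bond orders sum to 2 (valence 4) → 2 H
  atom 5: C, bond orders sum to 2 (valence 4) → 2 H
  atom 6: O, bond orders sum to 2 (valence 2) → 0 H
  atom 7: C, bond orders sum to 1 (valence 4) → 3 H
Totals → C:6, H:10, O:1.
In Hill order: C6H10O.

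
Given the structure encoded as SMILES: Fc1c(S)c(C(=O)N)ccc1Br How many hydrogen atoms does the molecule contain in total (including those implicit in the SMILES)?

Walk through each heavy atom and fill implicit hydrogens from standard valence (C 4, N 3, O 2, S 2, halogen 1); for lowercase aromatic atoms, an aromatic c carries 1 H when it has two neighbours and 0 H with three, and aromatic n carries 0 H:
  atom 1: F (halogen, monovalent) → 0 H
  atom 2: aromatic c, 3 neighbours → 0 H
  atom 3: aromatic c, 3 neighbours → 0 H
  atom 4: S, bond orders sum to 1 (valence 2) → 1 H
  atom 5: aromatic c, 3 neighbours → 0 H
  atom 6: C, bond orders sum to 4 (valence 4) → 0 H
  atom 7: O, bond orders sum to 2 (valence 2) → 0 H
  atom 8: N, bond orders sum to 1 (valence 3) → 2 H
  atom 9: aromatic c, 2 neighbours → 1 H
  atom 10: aromatic c, 2 neighbours → 1 H
  atom 11: aromatic c, 3 neighbours → 0 H
  atom 12: Br (halogen, monovalent) → 0 H
Total hydrogens: 5.

5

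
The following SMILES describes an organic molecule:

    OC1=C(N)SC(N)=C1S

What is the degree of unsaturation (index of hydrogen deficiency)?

Molecular formula: C4H6N2OS2.
DoU = (2C + 2 + N − H − X) / 2, where X is the halogen count and O/S are ignored.
    = (2·4 + 2 + 2 − 6 − 0) / 2 = 6 / 2 = 3.

3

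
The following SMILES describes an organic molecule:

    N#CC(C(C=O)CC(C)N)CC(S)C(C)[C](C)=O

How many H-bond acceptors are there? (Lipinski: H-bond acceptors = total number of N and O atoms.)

4

N atoms: 2; O atoms: 2.
Lipinski HBA = 2 + 2 = 4.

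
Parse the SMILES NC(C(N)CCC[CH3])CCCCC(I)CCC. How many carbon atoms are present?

Count every carbon token in the SMILES (each C, including those in ring-closure positions and inside branches).
Carbon count: 14.

14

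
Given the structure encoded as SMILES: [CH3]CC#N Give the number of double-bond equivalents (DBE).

2

Degree of unsaturation = (number of rings) + (number of π bonds).
Ring closures in the SMILES: 0.
π bonds: 1 triple bond (each 2 DoU) → 2 DoU from unsaturation.
Total DoU = 0 + 2 = 2.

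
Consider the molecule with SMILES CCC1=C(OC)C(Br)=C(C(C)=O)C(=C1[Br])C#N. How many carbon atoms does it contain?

12

Count every carbon token in the SMILES (each C, including those in ring-closure positions and inside branches).
Carbon count: 12.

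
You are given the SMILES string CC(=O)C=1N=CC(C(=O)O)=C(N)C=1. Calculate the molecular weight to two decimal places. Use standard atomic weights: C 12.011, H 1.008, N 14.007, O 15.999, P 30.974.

180.16 g/mol

First, the molecular formula is C8H8N2O3 (counting implicit H from valence).
  C: 8 × 12.011 = 96.088
  H: 8 × 1.008 = 8.064
  N: 2 × 14.007 = 28.014
  O: 3 × 15.999 = 47.997
Sum: 8×12.011 + 8×1.008 + 2×14.007 + 3×15.999 = 180.163 → 180.16 g/mol.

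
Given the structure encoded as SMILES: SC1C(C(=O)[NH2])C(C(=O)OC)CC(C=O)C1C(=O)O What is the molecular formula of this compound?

Walk through each heavy atom and fill implicit hydrogens from standard valence (C 4, N 3, O 2, S 2, halogen 1):
  atom 1: S, bond orders sum to 1 (valence 2) → 1 H
  atom 2: C, bond orders sum to 3 (valence 4) → 1 H
  atom 3: C, bond orders sum to 3 (valence 4) → 1 H
  atom 4: C, bond orders sum to 4 (valence 4) → 0 H
  atom 5: O, bond orders sum to 2 (valence 2) → 0 H
  atom 6: N with explicit H count 2
  atom 7: C, bond orders sum to 3 (valence 4) → 1 H
  atom 8: C, bond orders sum to 4 (valence 4) → 0 H
  atom 9: O, bond orders sum to 2 (valence 2) → 0 H
  atom 10: O, bond orders sum to 2 (valence 2) → 0 H
  atom 11: C, bond orders sum to 1 (valence 4) → 3 H
  atom 12: C, bond orders sum to 2 (valence 4) → 2 H
  atom 13: C, bond orders sum to 3 (valence 4) → 1 H
  atom 14: C, bond orders sum to 3 (valence 4) → 1 H
  atom 15: O, bond orders sum to 2 (valence 2) → 0 H
  atom 16: C, bond orders sum to 3 (valence 4) → 1 H
  atom 17: C, bond orders sum to 4 (valence 4) → 0 H
  atom 18: O, bond orders sum to 2 (valence 2) → 0 H
  atom 19: O, bond orders sum to 1 (valence 2) → 1 H
Totals → C:11, H:15, N:1, O:6, S:1.

C11H15NO6S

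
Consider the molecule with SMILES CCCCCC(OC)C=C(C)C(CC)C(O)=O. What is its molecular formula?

Walk through each heavy atom and fill implicit hydrogens from standard valence (C 4, N 3, O 2, S 2, halogen 1):
  atom 1: C, bond orders sum to 1 (valence 4) → 3 H
  atom 2: C, bond orders sum to 2 (valence 4) → 2 H
  atom 3: C, bond orders sum to 2 (valence 4) → 2 H
  atom 4: C, bond orders sum to 2 (valence 4) → 2 H
  atom 5: C, bond orders sum to 2 (valence 4) → 2 H
  atom 6: C, bond orders sum to 3 (valence 4) → 1 H
  atom 7: O, bond orders sum to 2 (valence 2) → 0 H
  atom 8: C, bond orders sum to 1 (valence 4) → 3 H
  atom 9: C, bond orders sum to 3 (valence 4) → 1 H
  atom 10: C, bond orders sum to 4 (valence 4) → 0 H
  atom 11: C, bond orders sum to 1 (valence 4) → 3 H
  atom 12: C, bond orders sum to 3 (valence 4) → 1 H
  atom 13: C, bond orders sum to 2 (valence 4) → 2 H
  atom 14: C, bond orders sum to 1 (valence 4) → 3 H
  atom 15: C, bond orders sum to 4 (valence 4) → 0 H
  atom 16: O, bond orders sum to 1 (valence 2) → 1 H
  atom 17: O, bond orders sum to 2 (valence 2) → 0 H
Totals → C:14, H:26, O:3.
In Hill order: C14H26O3.

C14H26O3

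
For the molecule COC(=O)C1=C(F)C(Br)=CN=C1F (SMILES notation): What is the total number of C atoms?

Count every carbon token in the SMILES (each C, including those in ring-closure positions and inside branches).
Carbon count: 7.

7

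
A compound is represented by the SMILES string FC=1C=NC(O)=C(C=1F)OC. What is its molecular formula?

Walk through each heavy atom and fill implicit hydrogens from standard valence (C 4, N 3, O 2, S 2, halogen 1):
  atom 1: F (halogen, monovalent) → 0 H
  atom 2: C, bond orders sum to 4 (valence 4) → 0 H
  atom 3: C, bond orders sum to 3 (valence 4) → 1 H
  atom 4: N, bond orders sum to 3 (valence 3) → 0 H
  atom 5: C, bond orders sum to 4 (valence 4) → 0 H
  atom 6: O, bond orders sum to 1 (valence 2) → 1 H
  atom 7: C, bond orders sum to 4 (valence 4) → 0 H
  atom 8: C, bond orders sum to 4 (valence 4) → 0 H
  atom 9: F (halogen, monovalent) → 0 H
  atom 10: O, bond orders sum to 2 (valence 2) → 0 H
  atom 11: C, bond orders sum to 1 (valence 4) → 3 H
Totals → C:6, H:5, F:2, N:1, O:2.
In Hill order: C6H5F2NO2.

C6H5F2NO2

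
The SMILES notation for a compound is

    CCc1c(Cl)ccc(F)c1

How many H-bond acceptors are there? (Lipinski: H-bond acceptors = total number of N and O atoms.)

0

N atoms: 0; O atoms: 0.
Lipinski HBA = 0 + 0 = 0.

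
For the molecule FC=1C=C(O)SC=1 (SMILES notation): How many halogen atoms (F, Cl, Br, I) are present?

1

Halogen atoms appear at heavy-atom position 1 (1×F).
Other groups present: 1 hydroxyl.
Halogen count: 1.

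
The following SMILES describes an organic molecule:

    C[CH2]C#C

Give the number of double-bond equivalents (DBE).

Molecular formula: C4H6.
DoU = (2C + 2 + N − H − X) / 2, where X is the halogen count and O/S are ignored.
    = (2·4 + 2 + 0 − 6 − 0) / 2 = 4 / 2 = 2.

2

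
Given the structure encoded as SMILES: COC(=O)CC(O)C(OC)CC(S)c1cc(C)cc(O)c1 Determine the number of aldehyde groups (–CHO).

0

Scan the SMILES for the aldehyde motif — none present.
Groups that are present: 1 ester, 1 ether, 2 hydroxyl, 1 thiol.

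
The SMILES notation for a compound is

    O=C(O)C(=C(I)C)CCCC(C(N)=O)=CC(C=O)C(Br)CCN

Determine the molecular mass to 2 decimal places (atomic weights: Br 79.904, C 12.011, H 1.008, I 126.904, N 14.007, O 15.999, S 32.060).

501.16 g/mol

First, the molecular formula is C15H22BrIN2O4 (counting implicit H from valence).
  Br: 1 × 79.904 = 79.904
  C: 15 × 12.011 = 180.165
  H: 22 × 1.008 = 22.176
  I: 1 × 126.904 = 126.904
  N: 2 × 14.007 = 28.014
  O: 4 × 15.999 = 63.996
Sum: 1×79.904 + 15×12.011 + 22×1.008 + 1×126.904 + 2×14.007 + 4×15.999 = 501.159 → 501.16 g/mol.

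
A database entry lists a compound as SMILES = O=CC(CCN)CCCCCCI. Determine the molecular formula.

Walk through each heavy atom and fill implicit hydrogens from standard valence (C 4, N 3, O 2, S 2, halogen 1):
  atom 1: O, bond orders sum to 2 (valence 2) → 0 H
  atom 2: C, bond orders sum to 3 (valence 4) → 1 H
  atom 3: C, bond orders sum to 3 (valence 4) → 1 H
  atom 4: C, bond orders sum to 2 (valence 4) → 2 H
  atom 5: C, bond orders sum to 2 (valence 4) → 2 H
  atom 6: N, bond orders sum to 1 (valence 3) → 2 H
  atom 7: C, bond orders sum to 2 (valence 4) → 2 H
  atom 8: C, bond orders sum to 2 (valence 4) → 2 H
  atom 9: C, bond orders sum to 2 (valence 4) → 2 H
  atom 10: C, bond orders sum to 2 (valence 4) → 2 H
  atom 11: C, bond orders sum to 2 (valence 4) → 2 H
  atom 12: C, bond orders sum to 2 (valence 4) → 2 H
  atom 13: I (halogen, monovalent) → 0 H
Totals → C:10, H:20, I:1, N:1, O:1.
In Hill order: C10H20INO.

C10H20INO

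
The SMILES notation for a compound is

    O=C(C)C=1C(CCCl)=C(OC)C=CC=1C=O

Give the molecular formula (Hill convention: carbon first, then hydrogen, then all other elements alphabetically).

Walk through each heavy atom and fill implicit hydrogens from standard valence (C 4, N 3, O 2, S 2, halogen 1):
  atom 1: O, bond orders sum to 2 (valence 2) → 0 H
  atom 2: C, bond orders sum to 4 (valence 4) → 0 H
  atom 3: C, bond orders sum to 1 (valence 4) → 3 H
  atom 4: C, bond orders sum to 4 (valence 4) → 0 H
  atom 5: C, bond orders sum to 4 (valence 4) → 0 H
  atom 6: C, bond orders sum to 2 (valence 4) → 2 H
  atom 7: C, bond orders sum to 2 (valence 4) → 2 H
  atom 8: Cl (halogen, monovalent) → 0 H
  atom 9: C, bond orders sum to 4 (valence 4) → 0 H
  atom 10: O, bond orders sum to 2 (valence 2) → 0 H
  atom 11: C, bond orders sum to 1 (valence 4) → 3 H
  atom 12: C, bond orders sum to 3 (valence 4) → 1 H
  atom 13: C, bond orders sum to 3 (valence 4) → 1 H
  atom 14: C, bond orders sum to 4 (valence 4) → 0 H
  atom 15: C, bond orders sum to 3 (valence 4) → 1 H
  atom 16: O, bond orders sum to 2 (valence 2) → 0 H
Totals → C:12, H:13, Cl:1, O:3.
In Hill order: C12H13ClO3.

C12H13ClO3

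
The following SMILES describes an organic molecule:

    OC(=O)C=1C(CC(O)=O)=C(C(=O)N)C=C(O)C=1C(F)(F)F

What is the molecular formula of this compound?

C11H8F3NO6

Walk through each heavy atom and fill implicit hydrogens from standard valence (C 4, N 3, O 2, S 2, halogen 1):
  atom 1: O, bond orders sum to 1 (valence 2) → 1 H
  atom 2: C, bond orders sum to 4 (valence 4) → 0 H
  atom 3: O, bond orders sum to 2 (valence 2) → 0 H
  atom 4: C, bond orders sum to 4 (valence 4) → 0 H
  atom 5: C, bond orders sum to 4 (valence 4) → 0 H
  atom 6: C, bond orders sum to 2 (valence 4) → 2 H
  atom 7: C, bond orders sum to 4 (valence 4) → 0 H
  atom 8: O, bond orders sum to 1 (valence 2) → 1 H
  atom 9: O, bond orders sum to 2 (valence 2) → 0 H
  atom 10: C, bond orders sum to 4 (valence 4) → 0 H
  atom 11: C, bond orders sum to 4 (valence 4) → 0 H
  atom 12: O, bond orders sum to 2 (valence 2) → 0 H
  atom 13: N, bond orders sum to 1 (valence 3) → 2 H
  atom 14: C, bond orders sum to 3 (valence 4) → 1 H
  atom 15: C, bond orders sum to 4 (valence 4) → 0 H
  atom 16: O, bond orders sum to 1 (valence 2) → 1 H
  atom 17: C, bond orders sum to 4 (valence 4) → 0 H
  atom 18: C, bond orders sum to 4 (valence 4) → 0 H
  atom 19: F (halogen, monovalent) → 0 H
  atom 20: F (halogen, monovalent) → 0 H
  atom 21: F (halogen, monovalent) → 0 H
Totals → C:11, H:8, F:3, N:1, O:6.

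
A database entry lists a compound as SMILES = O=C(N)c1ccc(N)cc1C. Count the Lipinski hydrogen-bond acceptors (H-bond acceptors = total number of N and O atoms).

3

N atoms: 2; O atoms: 1.
Lipinski HBA = 2 + 1 = 3.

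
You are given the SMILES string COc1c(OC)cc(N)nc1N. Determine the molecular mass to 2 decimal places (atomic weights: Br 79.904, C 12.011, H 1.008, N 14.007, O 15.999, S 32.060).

169.18 g/mol

First, the molecular formula is C7H11N3O2 (counting implicit H from valence).
  C: 7 × 12.011 = 84.077
  H: 11 × 1.008 = 11.088
  N: 3 × 14.007 = 42.021
  O: 2 × 15.999 = 31.998
Sum: 7×12.011 + 11×1.008 + 3×14.007 + 2×15.999 = 169.184 → 169.18 g/mol.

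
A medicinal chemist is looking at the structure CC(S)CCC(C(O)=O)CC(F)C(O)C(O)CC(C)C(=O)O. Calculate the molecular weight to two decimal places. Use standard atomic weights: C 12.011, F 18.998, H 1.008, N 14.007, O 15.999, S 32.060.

340.41 g/mol

First, the molecular formula is C14H25FO6S (counting implicit H from valence).
  C: 14 × 12.011 = 168.154
  F: 1 × 18.998 = 18.998
  H: 25 × 1.008 = 25.200
  O: 6 × 15.999 = 95.994
  S: 1 × 32.060 = 32.060
Sum: 14×12.011 + 1×18.998 + 25×1.008 + 6×15.999 + 1×32.060 = 340.406 → 340.41 g/mol.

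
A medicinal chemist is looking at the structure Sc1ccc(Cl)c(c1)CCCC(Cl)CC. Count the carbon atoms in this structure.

Count every carbon token in the SMILES (each C, including those in ring-closure positions and inside branches).
Carbon count: 12.

12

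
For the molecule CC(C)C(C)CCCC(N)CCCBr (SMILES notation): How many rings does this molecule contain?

0

In SMILES, each pair of matching ring-closure digits denotes one ring-closing bond; the number of such bonds equals the number of independent rings.
Ring-closure bonds here: 0.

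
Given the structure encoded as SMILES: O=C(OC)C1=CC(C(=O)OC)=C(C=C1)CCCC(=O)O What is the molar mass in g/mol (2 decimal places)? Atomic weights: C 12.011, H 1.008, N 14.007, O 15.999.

First, the molecular formula is C14H16O6 (counting implicit H from valence).
  C: 14 × 12.011 = 168.154
  H: 16 × 1.008 = 16.128
  O: 6 × 15.999 = 95.994
Sum: 14×12.011 + 16×1.008 + 6×15.999 = 280.276 → 280.28 g/mol.

280.28 g/mol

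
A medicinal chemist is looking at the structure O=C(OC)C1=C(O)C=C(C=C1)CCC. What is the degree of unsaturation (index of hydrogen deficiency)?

Molecular formula: C11H14O3.
DoU = (2C + 2 + N − H − X) / 2, where X is the halogen count and O/S are ignored.
    = (2·11 + 2 + 0 − 14 − 0) / 2 = 10 / 2 = 5.

5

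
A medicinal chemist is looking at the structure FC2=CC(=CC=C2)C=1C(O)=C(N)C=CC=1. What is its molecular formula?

Walk through each heavy atom and fill implicit hydrogens from standard valence (C 4, N 3, O 2, S 2, halogen 1):
  atom 1: F (halogen, monovalent) → 0 H
  atom 2: C, bond orders sum to 4 (valence 4) → 0 H
  atom 3: C, bond orders sum to 3 (valence 4) → 1 H
  atom 4: C, bond orders sum to 4 (valence 4) → 0 H
  atom 5: C, bond orders sum to 3 (valence 4) → 1 H
  atom 6: C, bond orders sum to 3 (valence 4) → 1 H
  atom 7: C, bond orders sum to 3 (valence 4) → 1 H
  atom 8: C, bond orders sum to 4 (valence 4) → 0 H
  atom 9: C, bond orders sum to 4 (valence 4) → 0 H
  atom 10: O, bond orders sum to 1 (valence 2) → 1 H
  atom 11: C, bond orders sum to 4 (valence 4) → 0 H
  atom 12: N, bond orders sum to 1 (valence 3) → 2 H
  atom 13: C, bond orders sum to 3 (valence 4) → 1 H
  atom 14: C, bond orders sum to 3 (valence 4) → 1 H
  atom 15: C, bond orders sum to 3 (valence 4) → 1 H
Totals → C:12, H:10, F:1, N:1, O:1.
In Hill order: C12H10FNO.

C12H10FNO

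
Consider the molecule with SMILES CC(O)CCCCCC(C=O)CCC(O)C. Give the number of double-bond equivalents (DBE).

1

Degree of unsaturation = (number of rings) + (number of π bonds).
Ring closures in the SMILES: 0.
π bonds: 1 double bond (each 1 DoU) → 1 DoU from unsaturation.
Total DoU = 0 + 1 = 1.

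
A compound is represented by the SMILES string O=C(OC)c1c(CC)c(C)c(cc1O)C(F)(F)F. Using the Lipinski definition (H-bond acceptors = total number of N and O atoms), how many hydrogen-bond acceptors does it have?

3

N atoms: 0; O atoms: 3.
Lipinski HBA = 0 + 3 = 3.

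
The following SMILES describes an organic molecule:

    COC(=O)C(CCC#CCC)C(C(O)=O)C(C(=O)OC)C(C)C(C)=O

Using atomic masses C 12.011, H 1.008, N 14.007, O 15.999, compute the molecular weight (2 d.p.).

First, the molecular formula is C18H26O7 (counting implicit H from valence).
  C: 18 × 12.011 = 216.198
  H: 26 × 1.008 = 26.208
  O: 7 × 15.999 = 111.993
Sum: 18×12.011 + 26×1.008 + 7×15.999 = 354.399 → 354.40 g/mol.

354.40 g/mol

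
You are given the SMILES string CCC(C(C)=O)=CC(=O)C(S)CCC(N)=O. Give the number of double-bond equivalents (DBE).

Molecular formula: C11H17NO3S.
DoU = (2C + 2 + N − H − X) / 2, where X is the halogen count and O/S are ignored.
    = (2·11 + 2 + 1 − 17 − 0) / 2 = 8 / 2 = 4.

4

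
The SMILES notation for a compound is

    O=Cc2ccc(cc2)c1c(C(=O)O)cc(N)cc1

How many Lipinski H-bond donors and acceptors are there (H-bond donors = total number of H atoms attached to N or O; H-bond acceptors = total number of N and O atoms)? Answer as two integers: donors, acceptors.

3, 4

Donors: find every N or O and count the H atoms it carries.
  atom 1 (O): bond orders sum to 2 → 0 H
  atom 12 (O): bond orders sum to 2 → 0 H
  atom 13 (O): bond orders sum to 1 → 1 H
  atom 16 (N): bond orders sum to 1 → 2 H
Lipinski HBD = 3.
Acceptors: N atoms = 1, O atoms = 3 → HBA = 4.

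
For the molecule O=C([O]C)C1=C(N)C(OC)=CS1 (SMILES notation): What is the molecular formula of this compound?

C7H9NO3S

Walk through each heavy atom and fill implicit hydrogens from standard valence (C 4, N 3, O 2, S 2, halogen 1):
  atom 1: O, bond orders sum to 2 (valence 2) → 0 H
  atom 2: C, bond orders sum to 4 (valence 4) → 0 H
  atom 3: O with explicit H count 0
  atom 4: C, bond orders sum to 1 (valence 4) → 3 H
  atom 5: C, bond orders sum to 4 (valence 4) → 0 H
  atom 6: C, bond orders sum to 4 (valence 4) → 0 H
  atom 7: N, bond orders sum to 1 (valence 3) → 2 H
  atom 8: C, bond orders sum to 4 (valence 4) → 0 H
  atom 9: O, bond orders sum to 2 (valence 2) → 0 H
  atom 10: C, bond orders sum to 1 (valence 4) → 3 H
  atom 11: C, bond orders sum to 3 (valence 4) → 1 H
  atom 12: S, bond orders sum to 2 (valence 2) → 0 H
Totals → C:7, H:9, N:1, O:3, S:1.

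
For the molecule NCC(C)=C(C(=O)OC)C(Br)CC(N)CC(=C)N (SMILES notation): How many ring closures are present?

In SMILES, each pair of matching ring-closure digits denotes one ring-closing bond; the number of such bonds equals the number of independent rings.
Ring-closure bonds here: 0.

0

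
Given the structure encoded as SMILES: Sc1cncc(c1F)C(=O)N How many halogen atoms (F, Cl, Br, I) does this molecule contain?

1

Halogen atoms appear at heavy-atom position 8 (1×F).
Other groups present: 1 amide, 1 thiol.
Halogen count: 1.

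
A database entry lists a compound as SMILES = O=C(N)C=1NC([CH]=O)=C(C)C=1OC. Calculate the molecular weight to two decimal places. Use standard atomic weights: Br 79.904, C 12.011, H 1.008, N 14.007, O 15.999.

182.18 g/mol

First, the molecular formula is C8H10N2O3 (counting implicit H from valence).
  C: 8 × 12.011 = 96.088
  H: 10 × 1.008 = 10.080
  N: 2 × 14.007 = 28.014
  O: 3 × 15.999 = 47.997
Sum: 8×12.011 + 10×1.008 + 2×14.007 + 3×15.999 = 182.179 → 182.18 g/mol.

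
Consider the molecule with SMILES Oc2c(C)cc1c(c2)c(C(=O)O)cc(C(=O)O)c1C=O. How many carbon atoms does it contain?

14

Count every carbon token in the SMILES (each C, including those in ring-closure positions and inside branches).
Carbon count: 14.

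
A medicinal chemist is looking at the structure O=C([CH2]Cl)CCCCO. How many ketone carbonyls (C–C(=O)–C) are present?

The ketone motif appears at heavy-atom position 2 in the SMILES.
Other groups present: 1 hydroxyl.
Ketone count: 1.

1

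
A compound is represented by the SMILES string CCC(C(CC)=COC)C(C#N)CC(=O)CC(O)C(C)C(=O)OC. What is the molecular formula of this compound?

Walk through each heavy atom and fill implicit hydrogens from standard valence (C 4, N 3, O 2, S 2, halogen 1):
  atom 1: C, bond orders sum to 1 (valence 4) → 3 H
  atom 2: C, bond orders sum to 2 (valence 4) → 2 H
  atom 3: C, bond orders sum to 3 (valence 4) → 1 H
  atom 4: C, bond orders sum to 4 (valence 4) → 0 H
  atom 5: C, bond orders sum to 2 (valence 4) → 2 H
  atom 6: C, bond orders sum to 1 (valence 4) → 3 H
  atom 7: C, bond orders sum to 3 (valence 4) → 1 H
  atom 8: O, bond orders sum to 2 (valence 2) → 0 H
  atom 9: C, bond orders sum to 1 (valence 4) → 3 H
  atom 10: C, bond orders sum to 3 (valence 4) → 1 H
  atom 11: C, bond orders sum to 4 (valence 4) → 0 H
  atom 12: N, bond orders sum to 3 (valence 3) → 0 H
  atom 13: C, bond orders sum to 2 (valence 4) → 2 H
  atom 14: C, bond orders sum to 4 (valence 4) → 0 H
  atom 15: O, bond orders sum to 2 (valence 2) → 0 H
  atom 16: C, bond orders sum to 2 (valence 4) → 2 H
  atom 17: C, bond orders sum to 3 (valence 4) → 1 H
  atom 18: O, bond orders sum to 1 (valence 2) → 1 H
  atom 19: C, bond orders sum to 3 (valence 4) → 1 H
  atom 20: C, bond orders sum to 1 (valence 4) → 3 H
  atom 21: C, bond orders sum to 4 (valence 4) → 0 H
  atom 22: O, bond orders sum to 2 (valence 2) → 0 H
  atom 23: O, bond orders sum to 2 (valence 2) → 0 H
  atom 24: C, bond orders sum to 1 (valence 4) → 3 H
Totals → C:18, H:29, N:1, O:5.

C18H29NO5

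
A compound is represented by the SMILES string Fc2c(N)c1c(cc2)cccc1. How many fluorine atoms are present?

1

Scan the SMILES for F atoms (remember two-letter symbols like Cl and Br are single atoms).
Fluorine count: 1.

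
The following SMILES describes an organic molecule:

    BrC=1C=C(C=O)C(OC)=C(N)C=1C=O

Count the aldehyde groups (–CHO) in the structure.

2

The aldehyde motif appears at heavy-atom positions 5, 13 in the SMILES.
Other groups present: 1 ether, 1 primary amine.
Aldehyde count: 2.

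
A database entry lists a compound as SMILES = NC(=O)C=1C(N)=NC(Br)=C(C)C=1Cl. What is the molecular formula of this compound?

C7H7BrClN3O

Walk through each heavy atom and fill implicit hydrogens from standard valence (C 4, N 3, O 2, S 2, halogen 1):
  atom 1: N, bond orders sum to 1 (valence 3) → 2 H
  atom 2: C, bond orders sum to 4 (valence 4) → 0 H
  atom 3: O, bond orders sum to 2 (valence 2) → 0 H
  atom 4: C, bond orders sum to 4 (valence 4) → 0 H
  atom 5: C, bond orders sum to 4 (valence 4) → 0 H
  atom 6: N, bond orders sum to 1 (valence 3) → 2 H
  atom 7: N, bond orders sum to 3 (valence 3) → 0 H
  atom 8: C, bond orders sum to 4 (valence 4) → 0 H
  atom 9: Br (halogen, monovalent) → 0 H
  atom 10: C, bond orders sum to 4 (valence 4) → 0 H
  atom 11: C, bond orders sum to 1 (valence 4) → 3 H
  atom 12: C, bond orders sum to 4 (valence 4) → 0 H
  atom 13: Cl (halogen, monovalent) → 0 H
Totals → C:7, H:7, Br:1, Cl:1, N:3, O:1.
In Hill order: C7H7BrClN3O.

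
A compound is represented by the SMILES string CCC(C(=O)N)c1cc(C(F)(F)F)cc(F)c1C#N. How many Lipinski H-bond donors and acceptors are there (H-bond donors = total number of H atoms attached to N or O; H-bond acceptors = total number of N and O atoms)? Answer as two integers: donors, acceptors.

Donors: find every N or O and count the H atoms it carries.
  atom 5 (O): bond orders sum to 2 → 0 H
  atom 6 (N): bond orders sum to 1 → 2 H
  atom 19 (N): bond orders sum to 3 → 0 H
Lipinski HBD = 2.
Acceptors: N atoms = 2, O atoms = 1 → HBA = 3.

2, 3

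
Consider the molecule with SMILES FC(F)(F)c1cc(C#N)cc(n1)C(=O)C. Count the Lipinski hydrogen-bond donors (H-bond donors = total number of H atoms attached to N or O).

0

Donors: find every N or O and count the H atoms it carries.
  atom 9 (N): bond orders sum to 3 → 0 H
  atom 12 (N): bond orders sum to 3 → 0 H
  atom 14 (O): bond orders sum to 2 → 0 H
Lipinski HBD = 0.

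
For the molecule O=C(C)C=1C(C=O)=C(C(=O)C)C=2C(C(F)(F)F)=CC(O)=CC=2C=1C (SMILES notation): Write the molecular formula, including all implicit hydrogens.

Walk through each heavy atom and fill implicit hydrogens from standard valence (C 4, N 3, O 2, S 2, halogen 1):
  atom 1: O, bond orders sum to 2 (valence 2) → 0 H
  atom 2: C, bond orders sum to 4 (valence 4) → 0 H
  atom 3: C, bond orders sum to 1 (valence 4) → 3 H
  atom 4: C, bond orders sum to 4 (valence 4) → 0 H
  atom 5: C, bond orders sum to 4 (valence 4) → 0 H
  atom 6: C, bond orders sum to 3 (valence 4) → 1 H
  atom 7: O, bond orders sum to 2 (valence 2) → 0 H
  atom 8: C, bond orders sum to 4 (valence 4) → 0 H
  atom 9: C, bond orders sum to 4 (valence 4) → 0 H
  atom 10: O, bond orders sum to 2 (valence 2) → 0 H
  atom 11: C, bond orders sum to 1 (valence 4) → 3 H
  atom 12: C, bond orders sum to 4 (valence 4) → 0 H
  atom 13: C, bond orders sum to 4 (valence 4) → 0 H
  atom 14: C, bond orders sum to 4 (valence 4) → 0 H
  atom 15: F (halogen, monovalent) → 0 H
  atom 16: F (halogen, monovalent) → 0 H
  atom 17: F (halogen, monovalent) → 0 H
  atom 18: C, bond orders sum to 3 (valence 4) → 1 H
  atom 19: C, bond orders sum to 4 (valence 4) → 0 H
  atom 20: O, bond orders sum to 1 (valence 2) → 1 H
  atom 21: C, bond orders sum to 3 (valence 4) → 1 H
  atom 22: C, bond orders sum to 4 (valence 4) → 0 H
  atom 23: C, bond orders sum to 4 (valence 4) → 0 H
  atom 24: C, bond orders sum to 1 (valence 4) → 3 H
Totals → C:17, H:13, F:3, O:4.
In Hill order: C17H13F3O4.

C17H13F3O4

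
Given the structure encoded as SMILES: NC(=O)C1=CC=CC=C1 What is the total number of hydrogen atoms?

Walk through each heavy atom and fill implicit hydrogens from standard valence (C 4, N 3, O 2, S 2, halogen 1):
  atom 1: N, bond orders sum to 1 (valence 3) → 2 H
  atom 2: C, bond orders sum to 4 (valence 4) → 0 H
  atom 3: O, bond orders sum to 2 (valence 2) → 0 H
  atom 4: C, bond orders sum to 4 (valence 4) → 0 H
  atom 5: C, bond orders sum to 3 (valence 4) → 1 H
  atom 6: C, bond orders sum to 3 (valence 4) → 1 H
  atom 7: C, bond orders sum to 3 (valence 4) → 1 H
  atom 8: C, bond orders sum to 3 (valence 4) → 1 H
  atom 9: C, bond orders sum to 3 (valence 4) → 1 H
Total hydrogens: 7.

7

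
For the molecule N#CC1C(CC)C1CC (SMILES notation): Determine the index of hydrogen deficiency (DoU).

Degree of unsaturation = (number of rings) + (number of π bonds).
Ring closures in the SMILES: 1.
π bonds: 1 triple bond (each 2 DoU) → 2 DoU from unsaturation.
Total DoU = 1 + 2 = 3.

3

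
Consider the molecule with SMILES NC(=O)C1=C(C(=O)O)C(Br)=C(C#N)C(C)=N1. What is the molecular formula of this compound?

C9H6BrN3O3

Walk through each heavy atom and fill implicit hydrogens from standard valence (C 4, N 3, O 2, S 2, halogen 1):
  atom 1: N, bond orders sum to 1 (valence 3) → 2 H
  atom 2: C, bond orders sum to 4 (valence 4) → 0 H
  atom 3: O, bond orders sum to 2 (valence 2) → 0 H
  atom 4: C, bond orders sum to 4 (valence 4) → 0 H
  atom 5: C, bond orders sum to 4 (valence 4) → 0 H
  atom 6: C, bond orders sum to 4 (valence 4) → 0 H
  atom 7: O, bond orders sum to 2 (valence 2) → 0 H
  atom 8: O, bond orders sum to 1 (valence 2) → 1 H
  atom 9: C, bond orders sum to 4 (valence 4) → 0 H
  atom 10: Br (halogen, monovalent) → 0 H
  atom 11: C, bond orders sum to 4 (valence 4) → 0 H
  atom 12: C, bond orders sum to 4 (valence 4) → 0 H
  atom 13: N, bond orders sum to 3 (valence 3) → 0 H
  atom 14: C, bond orders sum to 4 (valence 4) → 0 H
  atom 15: C, bond orders sum to 1 (valence 4) → 3 H
  atom 16: N, bond orders sum to 3 (valence 3) → 0 H
Totals → C:9, H:6, Br:1, N:3, O:3.
In Hill order: C9H6BrN3O3.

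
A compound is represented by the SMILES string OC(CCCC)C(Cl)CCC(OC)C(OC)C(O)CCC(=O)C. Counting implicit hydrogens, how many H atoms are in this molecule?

Walk through each heavy atom and fill implicit hydrogens from standard valence (C 4, N 3, O 2, S 2, halogen 1):
  atom 1: O, bond orders sum to 1 (valence 2) → 1 H
  atom 2: C, bond orders sum to 3 (valence 4) → 1 H
  atom 3: C, bond orders sum to 2 (valence 4) → 2 H
  atom 4: C, bond orders sum to 2 (valence 4) → 2 H
  atom 5: C, bond orders sum to 2 (valence 4) → 2 H
  atom 6: C, bond orders sum to 1 (valence 4) → 3 H
  atom 7: C, bond orders sum to 3 (valence 4) → 1 H
  atom 8: Cl (halogen, monovalent) → 0 H
  atom 9: C, bond orders sum to 2 (valence 4) → 2 H
  atom 10: C, bond orders sum to 2 (valence 4) → 2 H
  atom 11: C, bond orders sum to 3 (valence 4) → 1 H
  atom 12: O, bond orders sum to 2 (valence 2) → 0 H
  atom 13: C, bond orders sum to 1 (valence 4) → 3 H
  atom 14: C, bond orders sum to 3 (valence 4) → 1 H
  atom 15: O, bond orders sum to 2 (valence 2) → 0 H
  atom 16: C, bond orders sum to 1 (valence 4) → 3 H
  atom 17: C, bond orders sum to 3 (valence 4) → 1 H
  atom 18: O, bond orders sum to 1 (valence 2) → 1 H
  atom 19: C, bond orders sum to 2 (valence 4) → 2 H
  atom 20: C, bond orders sum to 2 (valence 4) → 2 H
  atom 21: C, bond orders sum to 4 (valence 4) → 0 H
  atom 22: O, bond orders sum to 2 (valence 2) → 0 H
  atom 23: C, bond orders sum to 1 (valence 4) → 3 H
Total hydrogens: 33.

33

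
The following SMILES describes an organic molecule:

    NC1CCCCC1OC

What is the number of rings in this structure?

1

In SMILES, each pair of matching ring-closure digits denotes one ring-closing bond; the number of such bonds equals the number of independent rings.
Ring-closure bonds here: 1.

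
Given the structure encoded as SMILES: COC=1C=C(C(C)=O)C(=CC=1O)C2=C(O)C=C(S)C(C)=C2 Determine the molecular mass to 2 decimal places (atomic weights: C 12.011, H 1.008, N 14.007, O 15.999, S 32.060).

First, the molecular formula is C16H16O4S (counting implicit H from valence).
  C: 16 × 12.011 = 192.176
  H: 16 × 1.008 = 16.128
  O: 4 × 15.999 = 63.996
  S: 1 × 32.060 = 32.060
Sum: 16×12.011 + 16×1.008 + 4×15.999 + 1×32.060 = 304.360 → 304.36 g/mol.

304.36 g/mol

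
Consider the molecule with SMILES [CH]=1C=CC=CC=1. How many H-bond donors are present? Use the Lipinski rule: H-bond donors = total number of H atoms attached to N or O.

0

Donors: find every N or O and count the H atoms it carries.
  (no N or O atoms present)
Lipinski HBD = 0.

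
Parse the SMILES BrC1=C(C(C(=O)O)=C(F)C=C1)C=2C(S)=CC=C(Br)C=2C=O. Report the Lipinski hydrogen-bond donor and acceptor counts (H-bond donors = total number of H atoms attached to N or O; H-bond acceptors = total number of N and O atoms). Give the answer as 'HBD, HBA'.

Donors: find every N or O and count the H atoms it carries.
  atom 6 (O): bond orders sum to 2 → 0 H
  atom 7 (O): bond orders sum to 1 → 1 H
  atom 21 (O): bond orders sum to 2 → 0 H
Lipinski HBD = 1.
Acceptors: N atoms = 0, O atoms = 3 → HBA = 3.

1, 3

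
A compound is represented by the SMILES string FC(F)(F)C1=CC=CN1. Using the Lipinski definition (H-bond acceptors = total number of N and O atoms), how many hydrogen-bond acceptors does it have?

N atoms: 1; O atoms: 0.
Lipinski HBA = 1 + 0 = 1.

1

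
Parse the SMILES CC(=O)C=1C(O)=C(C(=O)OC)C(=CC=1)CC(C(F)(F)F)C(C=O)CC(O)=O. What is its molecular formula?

Walk through each heavy atom and fill implicit hydrogens from standard valence (C 4, N 3, O 2, S 2, halogen 1):
  atom 1: C, bond orders sum to 1 (valence 4) → 3 H
  atom 2: C, bond orders sum to 4 (valence 4) → 0 H
  atom 3: O, bond orders sum to 2 (valence 2) → 0 H
  atom 4: C, bond orders sum to 4 (valence 4) → 0 H
  atom 5: C, bond orders sum to 4 (valence 4) → 0 H
  atom 6: O, bond orders sum to 1 (valence 2) → 1 H
  atom 7: C, bond orders sum to 4 (valence 4) → 0 H
  atom 8: C, bond orders sum to 4 (valence 4) → 0 H
  atom 9: O, bond orders sum to 2 (valence 2) → 0 H
  atom 10: O, bond orders sum to 2 (valence 2) → 0 H
  atom 11: C, bond orders sum to 1 (valence 4) → 3 H
  atom 12: C, bond orders sum to 4 (valence 4) → 0 H
  atom 13: C, bond orders sum to 3 (valence 4) → 1 H
  atom 14: C, bond orders sum to 3 (valence 4) → 1 H
  atom 15: C, bond orders sum to 2 (valence 4) → 2 H
  atom 16: C, bond orders sum to 3 (valence 4) → 1 H
  atom 17: C, bond orders sum to 4 (valence 4) → 0 H
  atom 18: F (halogen, monovalent) → 0 H
  atom 19: F (halogen, monovalent) → 0 H
  atom 20: F (halogen, monovalent) → 0 H
  atom 21: C, bond orders sum to 3 (valence 4) → 1 H
  atom 22: C, bond orders sum to 3 (valence 4) → 1 H
  atom 23: O, bond orders sum to 2 (valence 2) → 0 H
  atom 24: C, bond orders sum to 2 (valence 4) → 2 H
  atom 25: C, bond orders sum to 4 (valence 4) → 0 H
  atom 26: O, bond orders sum to 1 (valence 2) → 1 H
  atom 27: O, bond orders sum to 2 (valence 2) → 0 H
Totals → C:17, H:17, F:3, O:7.

C17H17F3O7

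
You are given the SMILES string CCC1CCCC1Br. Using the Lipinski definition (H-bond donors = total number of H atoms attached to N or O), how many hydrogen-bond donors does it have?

0

Donors: find every N or O and count the H atoms it carries.
  (no N or O atoms present)
Lipinski HBD = 0.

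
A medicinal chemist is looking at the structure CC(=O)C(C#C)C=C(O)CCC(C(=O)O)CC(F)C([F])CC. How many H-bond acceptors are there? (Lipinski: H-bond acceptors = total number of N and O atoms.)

4

N atoms: 0; O atoms: 4.
Lipinski HBA = 0 + 4 = 4.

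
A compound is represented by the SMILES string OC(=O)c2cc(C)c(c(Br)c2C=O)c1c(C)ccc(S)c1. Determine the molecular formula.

Walk through each heavy atom and fill implicit hydrogens from standard valence (C 4, N 3, O 2, S 2, halogen 1); for lowercase aromatic atoms, an aromatic c carries 1 H when it has two neighbours and 0 H with three, and aromatic n carries 0 H:
  atom 1: O, bond orders sum to 1 (valence 2) → 1 H
  atom 2: C, bond orders sum to 4 (valence 4) → 0 H
  atom 3: O, bond orders sum to 2 (valence 2) → 0 H
  atom 4: aromatic c, 3 neighbours → 0 H
  atom 5: aromatic c, 2 neighbours → 1 H
  atom 6: aromatic c, 3 neighbours → 0 H
  atom 7: C, bond orders sum to 1 (valence 4) → 3 H
  atom 8: aromatic c, 3 neighbours → 0 H
  atom 9: aromatic c, 3 neighbours → 0 H
  atom 10: Br (halogen, monovalent) → 0 H
  atom 11: aromatic c, 3 neighbours → 0 H
  atom 12: C, bond orders sum to 3 (valence 4) → 1 H
  atom 13: O, bond orders sum to 2 (valence 2) → 0 H
  atom 14: aromatic c, 3 neighbours → 0 H
  atom 15: aromatic c, 3 neighbours → 0 H
  atom 16: C, bond orders sum to 1 (valence 4) → 3 H
  atom 17: aromatic c, 2 neighbours → 1 H
  atom 18: aromatic c, 2 neighbours → 1 H
  atom 19: aromatic c, 3 neighbours → 0 H
  atom 20: S, bond orders sum to 1 (valence 2) → 1 H
  atom 21: aromatic c, 2 neighbours → 1 H
Totals → C:16, H:13, Br:1, O:3, S:1.
In Hill order: C16H13BrO3S.

C16H13BrO3S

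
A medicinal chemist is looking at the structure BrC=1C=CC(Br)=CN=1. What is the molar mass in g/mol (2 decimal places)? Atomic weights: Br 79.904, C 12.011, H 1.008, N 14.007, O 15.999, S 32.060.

First, the molecular formula is C5H3Br2N (counting implicit H from valence).
  Br: 2 × 79.904 = 159.808
  C: 5 × 12.011 = 60.055
  H: 3 × 1.008 = 3.024
  N: 1 × 14.007 = 14.007
Sum: 2×79.904 + 5×12.011 + 3×1.008 + 1×14.007 = 236.894 → 236.89 g/mol.

236.89 g/mol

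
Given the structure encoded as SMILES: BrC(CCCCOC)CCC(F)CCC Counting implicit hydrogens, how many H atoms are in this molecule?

24

Walk through each heavy atom and fill implicit hydrogens from standard valence (C 4, N 3, O 2, S 2, halogen 1):
  atom 1: Br (halogen, monovalent) → 0 H
  atom 2: C, bond orders sum to 3 (valence 4) → 1 H
  atom 3: C, bond orders sum to 2 (valence 4) → 2 H
  atom 4: C, bond orders sum to 2 (valence 4) → 2 H
  atom 5: C, bond orders sum to 2 (valence 4) → 2 H
  atom 6: C, bond orders sum to 2 (valence 4) → 2 H
  atom 7: O, bond orders sum to 2 (valence 2) → 0 H
  atom 8: C, bond orders sum to 1 (valence 4) → 3 H
  atom 9: C, bond orders sum to 2 (valence 4) → 2 H
  atom 10: C, bond orders sum to 2 (valence 4) → 2 H
  atom 11: C, bond orders sum to 3 (valence 4) → 1 H
  atom 12: F (halogen, monovalent) → 0 H
  atom 13: C, bond orders sum to 2 (valence 4) → 2 H
  atom 14: C, bond orders sum to 2 (valence 4) → 2 H
  atom 15: C, bond orders sum to 1 (valence 4) → 3 H
Total hydrogens: 24.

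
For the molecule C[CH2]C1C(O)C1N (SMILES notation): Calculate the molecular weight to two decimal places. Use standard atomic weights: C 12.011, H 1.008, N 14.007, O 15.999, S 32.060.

101.15 g/mol

First, the molecular formula is C5H11NO (counting implicit H from valence).
  C: 5 × 12.011 = 60.055
  H: 11 × 1.008 = 11.088
  N: 1 × 14.007 = 14.007
  O: 1 × 15.999 = 15.999
Sum: 5×12.011 + 11×1.008 + 1×14.007 + 1×15.999 = 101.149 → 101.15 g/mol.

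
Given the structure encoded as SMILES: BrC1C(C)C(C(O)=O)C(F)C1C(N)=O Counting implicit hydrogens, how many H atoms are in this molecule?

11

Walk through each heavy atom and fill implicit hydrogens from standard valence (C 4, N 3, O 2, S 2, halogen 1):
  atom 1: Br (halogen, monovalent) → 0 H
  atom 2: C, bond orders sum to 3 (valence 4) → 1 H
  atom 3: C, bond orders sum to 3 (valence 4) → 1 H
  atom 4: C, bond orders sum to 1 (valence 4) → 3 H
  atom 5: C, bond orders sum to 3 (valence 4) → 1 H
  atom 6: C, bond orders sum to 4 (valence 4) → 0 H
  atom 7: O, bond orders sum to 1 (valence 2) → 1 H
  atom 8: O, bond orders sum to 2 (valence 2) → 0 H
  atom 9: C, bond orders sum to 3 (valence 4) → 1 H
  atom 10: F (halogen, monovalent) → 0 H
  atom 11: C, bond orders sum to 3 (valence 4) → 1 H
  atom 12: C, bond orders sum to 4 (valence 4) → 0 H
  atom 13: N, bond orders sum to 1 (valence 3) → 2 H
  atom 14: O, bond orders sum to 2 (valence 2) → 0 H
Total hydrogens: 11.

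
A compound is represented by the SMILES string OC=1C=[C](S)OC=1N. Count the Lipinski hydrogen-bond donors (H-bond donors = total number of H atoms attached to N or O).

3

Donors: find every N or O and count the H atoms it carries.
  atom 1 (O): bond orders sum to 1 → 1 H
  atom 6 (O): bond orders sum to 2 → 0 H
  atom 8 (N): bond orders sum to 1 → 2 H
Lipinski HBD = 3.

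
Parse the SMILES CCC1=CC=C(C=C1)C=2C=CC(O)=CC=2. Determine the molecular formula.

C14H14O

Walk through each heavy atom and fill implicit hydrogens from standard valence (C 4, N 3, O 2, S 2, halogen 1):
  atom 1: C, bond orders sum to 1 (valence 4) → 3 H
  atom 2: C, bond orders sum to 2 (valence 4) → 2 H
  atom 3: C, bond orders sum to 4 (valence 4) → 0 H
  atom 4: C, bond orders sum to 3 (valence 4) → 1 H
  atom 5: C, bond orders sum to 3 (valence 4) → 1 H
  atom 6: C, bond orders sum to 4 (valence 4) → 0 H
  atom 7: C, bond orders sum to 3 (valence 4) → 1 H
  atom 8: C, bond orders sum to 3 (valence 4) → 1 H
  atom 9: C, bond orders sum to 4 (valence 4) → 0 H
  atom 10: C, bond orders sum to 3 (valence 4) → 1 H
  atom 11: C, bond orders sum to 3 (valence 4) → 1 H
  atom 12: C, bond orders sum to 4 (valence 4) → 0 H
  atom 13: O, bond orders sum to 1 (valence 2) → 1 H
  atom 14: C, bond orders sum to 3 (valence 4) → 1 H
  atom 15: C, bond orders sum to 3 (valence 4) → 1 H
Totals → C:14, H:14, O:1.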